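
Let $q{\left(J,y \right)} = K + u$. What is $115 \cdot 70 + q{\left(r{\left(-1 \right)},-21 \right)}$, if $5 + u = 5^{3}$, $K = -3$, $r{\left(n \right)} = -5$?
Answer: $8167$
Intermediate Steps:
$u = 120$ ($u = -5 + 5^{3} = -5 + 125 = 120$)
$q{\left(J,y \right)} = 117$ ($q{\left(J,y \right)} = -3 + 120 = 117$)
$115 \cdot 70 + q{\left(r{\left(-1 \right)},-21 \right)} = 115 \cdot 70 + 117 = 8050 + 117 = 8167$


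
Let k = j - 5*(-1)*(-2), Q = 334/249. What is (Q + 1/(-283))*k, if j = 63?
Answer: 4996469/70467 ≈ 70.905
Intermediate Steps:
Q = 334/249 (Q = 334*(1/249) = 334/249 ≈ 1.3414)
k = 53 (k = 63 - 5*(-1)*(-2) = 63 + 5*(-2) = 63 - 10 = 53)
(Q + 1/(-283))*k = (334/249 + 1/(-283))*53 = (334/249 - 1/283)*53 = (94273/70467)*53 = 4996469/70467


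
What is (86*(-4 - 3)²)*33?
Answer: 139062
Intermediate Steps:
(86*(-4 - 3)²)*33 = (86*(-7)²)*33 = (86*49)*33 = 4214*33 = 139062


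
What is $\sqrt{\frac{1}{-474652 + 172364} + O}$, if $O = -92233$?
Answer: $\frac{i \sqrt{526754393580765}}{75572} \approx 303.7 i$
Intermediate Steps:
$\sqrt{\frac{1}{-474652 + 172364} + O} = \sqrt{\frac{1}{-474652 + 172364} - 92233} = \sqrt{\frac{1}{-302288} - 92233} = \sqrt{- \frac{1}{302288} - 92233} = \sqrt{- \frac{27880929105}{302288}} = \frac{i \sqrt{526754393580765}}{75572}$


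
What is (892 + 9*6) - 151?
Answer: 795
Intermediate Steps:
(892 + 9*6) - 151 = (892 + 54) - 151 = 946 - 151 = 795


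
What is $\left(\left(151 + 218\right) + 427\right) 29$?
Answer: $23084$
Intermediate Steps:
$\left(\left(151 + 218\right) + 427\right) 29 = \left(369 + 427\right) 29 = 796 \cdot 29 = 23084$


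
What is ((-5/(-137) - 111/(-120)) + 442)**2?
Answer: 5892411550041/30030400 ≈ 1.9622e+5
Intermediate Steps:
((-5/(-137) - 111/(-120)) + 442)**2 = ((-5*(-1/137) - 111*(-1/120)) + 442)**2 = ((5/137 + 37/40) + 442)**2 = (5269/5480 + 442)**2 = (2427429/5480)**2 = 5892411550041/30030400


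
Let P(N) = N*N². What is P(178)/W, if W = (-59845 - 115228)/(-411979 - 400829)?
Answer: 4584035543616/175073 ≈ 2.6184e+7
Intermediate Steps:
P(N) = N³
W = 175073/812808 (W = -175073/(-812808) = -175073*(-1/812808) = 175073/812808 ≈ 0.21539)
P(178)/W = 178³/(175073/812808) = 5639752*(812808/175073) = 4584035543616/175073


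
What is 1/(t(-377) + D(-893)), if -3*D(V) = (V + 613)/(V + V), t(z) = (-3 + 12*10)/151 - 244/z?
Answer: 152507433/208903307 ≈ 0.73004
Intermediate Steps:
t(z) = 117/151 - 244/z (t(z) = (-3 + 120)*(1/151) - 244/z = 117*(1/151) - 244/z = 117/151 - 244/z)
D(V) = -(613 + V)/(6*V) (D(V) = -(V + 613)/(3*(V + V)) = -(613 + V)/(3*(2*V)) = -(613 + V)*1/(2*V)/3 = -(613 + V)/(6*V))
1/(t(-377) + D(-893)) = 1/((117/151 - 244/(-377)) + (1/6)*(-613 - 1*(-893))/(-893)) = 1/((117/151 - 244*(-1/377)) + (1/6)*(-1/893)*(-613 + 893)) = 1/((117/151 + 244/377) + (1/6)*(-1/893)*280) = 1/(80953/56927 - 140/2679) = 1/(208903307/152507433) = 152507433/208903307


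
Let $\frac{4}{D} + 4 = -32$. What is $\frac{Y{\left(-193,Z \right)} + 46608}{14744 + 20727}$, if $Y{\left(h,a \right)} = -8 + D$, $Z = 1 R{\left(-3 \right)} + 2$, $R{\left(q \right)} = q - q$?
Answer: $\frac{419399}{319239} \approx 1.3137$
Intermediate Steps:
$D = - \frac{1}{9}$ ($D = \frac{4}{-4 - 32} = \frac{4}{-36} = 4 \left(- \frac{1}{36}\right) = - \frac{1}{9} \approx -0.11111$)
$R{\left(q \right)} = 0$
$Z = 2$ ($Z = 1 \cdot 0 + 2 = 0 + 2 = 2$)
$Y{\left(h,a \right)} = - \frac{73}{9}$ ($Y{\left(h,a \right)} = -8 - \frac{1}{9} = - \frac{73}{9}$)
$\frac{Y{\left(-193,Z \right)} + 46608}{14744 + 20727} = \frac{- \frac{73}{9} + 46608}{14744 + 20727} = \frac{419399}{9 \cdot 35471} = \frac{419399}{9} \cdot \frac{1}{35471} = \frac{419399}{319239}$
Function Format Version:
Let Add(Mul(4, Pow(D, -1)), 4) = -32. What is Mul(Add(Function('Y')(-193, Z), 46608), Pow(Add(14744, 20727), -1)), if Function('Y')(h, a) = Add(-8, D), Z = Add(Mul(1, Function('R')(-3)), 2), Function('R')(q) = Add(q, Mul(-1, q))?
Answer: Rational(419399, 319239) ≈ 1.3137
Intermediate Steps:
D = Rational(-1, 9) (D = Mul(4, Pow(Add(-4, -32), -1)) = Mul(4, Pow(-36, -1)) = Mul(4, Rational(-1, 36)) = Rational(-1, 9) ≈ -0.11111)
Function('R')(q) = 0
Z = 2 (Z = Add(Mul(1, 0), 2) = Add(0, 2) = 2)
Function('Y')(h, a) = Rational(-73, 9) (Function('Y')(h, a) = Add(-8, Rational(-1, 9)) = Rational(-73, 9))
Mul(Add(Function('Y')(-193, Z), 46608), Pow(Add(14744, 20727), -1)) = Mul(Add(Rational(-73, 9), 46608), Pow(Add(14744, 20727), -1)) = Mul(Rational(419399, 9), Pow(35471, -1)) = Mul(Rational(419399, 9), Rational(1, 35471)) = Rational(419399, 319239)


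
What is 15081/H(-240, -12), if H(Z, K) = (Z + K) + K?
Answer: -457/8 ≈ -57.125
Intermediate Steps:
H(Z, K) = Z + 2*K (H(Z, K) = (K + Z) + K = Z + 2*K)
15081/H(-240, -12) = 15081/(-240 + 2*(-12)) = 15081/(-240 - 24) = 15081/(-264) = 15081*(-1/264) = -457/8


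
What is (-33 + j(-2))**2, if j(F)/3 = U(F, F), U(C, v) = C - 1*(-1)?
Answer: 1296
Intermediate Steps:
U(C, v) = 1 + C (U(C, v) = C + 1 = 1 + C)
j(F) = 3 + 3*F (j(F) = 3*(1 + F) = 3 + 3*F)
(-33 + j(-2))**2 = (-33 + (3 + 3*(-2)))**2 = (-33 + (3 - 6))**2 = (-33 - 3)**2 = (-36)**2 = 1296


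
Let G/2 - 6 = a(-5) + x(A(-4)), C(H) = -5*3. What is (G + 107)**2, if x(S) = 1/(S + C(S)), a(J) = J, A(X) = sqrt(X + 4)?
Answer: 2666689/225 ≈ 11852.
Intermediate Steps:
C(H) = -15
A(X) = sqrt(4 + X)
x(S) = 1/(-15 + S) (x(S) = 1/(S - 15) = 1/(-15 + S))
G = 28/15 (G = 12 + 2*(-5 + 1/(-15 + sqrt(4 - 4))) = 12 + 2*(-5 + 1/(-15 + sqrt(0))) = 12 + 2*(-5 + 1/(-15 + 0)) = 12 + 2*(-5 + 1/(-15)) = 12 + 2*(-5 - 1/15) = 12 + 2*(-76/15) = 12 - 152/15 = 28/15 ≈ 1.8667)
(G + 107)**2 = (28/15 + 107)**2 = (1633/15)**2 = 2666689/225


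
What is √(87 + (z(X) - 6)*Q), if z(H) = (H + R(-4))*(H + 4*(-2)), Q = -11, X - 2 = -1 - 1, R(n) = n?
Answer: I*√199 ≈ 14.107*I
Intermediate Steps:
X = 0 (X = 2 + (-1 - 1) = 2 - 2 = 0)
z(H) = (-8 + H)*(-4 + H) (z(H) = (H - 4)*(H + 4*(-2)) = (-4 + H)*(H - 8) = (-4 + H)*(-8 + H) = (-8 + H)*(-4 + H))
√(87 + (z(X) - 6)*Q) = √(87 + ((32 + 0² - 12*0) - 6)*(-11)) = √(87 + ((32 + 0 + 0) - 6)*(-11)) = √(87 + (32 - 6)*(-11)) = √(87 + 26*(-11)) = √(87 - 286) = √(-199) = I*√199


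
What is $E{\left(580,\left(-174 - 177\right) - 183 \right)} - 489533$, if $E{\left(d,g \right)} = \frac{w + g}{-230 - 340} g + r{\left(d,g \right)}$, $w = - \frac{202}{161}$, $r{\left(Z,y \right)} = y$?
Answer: $- \frac{7503244429}{15295} \approx -4.9057 \cdot 10^{5}$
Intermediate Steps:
$w = - \frac{202}{161}$ ($w = \left(-202\right) \frac{1}{161} = - \frac{202}{161} \approx -1.2547$)
$E{\left(d,g \right)} = g + g \left(\frac{101}{45885} - \frac{g}{570}\right)$ ($E{\left(d,g \right)} = \frac{- \frac{202}{161} + g}{-230 - 340} g + g = \frac{- \frac{202}{161} + g}{-570} g + g = \left(- \frac{202}{161} + g\right) \left(- \frac{1}{570}\right) g + g = \left(\frac{101}{45885} - \frac{g}{570}\right) g + g = g \left(\frac{101}{45885} - \frac{g}{570}\right) + g = g + g \left(\frac{101}{45885} - \frac{g}{570}\right)$)
$E{\left(580,\left(-174 - 177\right) - 183 \right)} - 489533 = \frac{\left(\left(-174 - 177\right) - 183\right) \left(91972 - 161 \left(\left(-174 - 177\right) - 183\right)\right)}{91770} - 489533 = \frac{\left(-351 - 183\right) \left(91972 - 161 \left(-351 - 183\right)\right)}{91770} - 489533 = \frac{1}{91770} \left(-534\right) \left(91972 - -85974\right) - 489533 = \frac{1}{91770} \left(-534\right) \left(91972 + 85974\right) - 489533 = \frac{1}{91770} \left(-534\right) 177946 - 489533 = - \frac{15837194}{15295} - 489533 = - \frac{7503244429}{15295}$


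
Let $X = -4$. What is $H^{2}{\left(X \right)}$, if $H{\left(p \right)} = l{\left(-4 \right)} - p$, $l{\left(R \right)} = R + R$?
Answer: $16$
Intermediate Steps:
$l{\left(R \right)} = 2 R$
$H{\left(p \right)} = -8 - p$ ($H{\left(p \right)} = 2 \left(-4\right) - p = -8 - p$)
$H^{2}{\left(X \right)} = \left(-8 - -4\right)^{2} = \left(-8 + 4\right)^{2} = \left(-4\right)^{2} = 16$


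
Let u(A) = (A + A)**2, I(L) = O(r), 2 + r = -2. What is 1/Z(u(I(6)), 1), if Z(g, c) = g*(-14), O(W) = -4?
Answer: -1/896 ≈ -0.0011161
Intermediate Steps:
r = -4 (r = -2 - 2 = -4)
I(L) = -4
u(A) = 4*A**2 (u(A) = (2*A)**2 = 4*A**2)
Z(g, c) = -14*g
1/Z(u(I(6)), 1) = 1/(-56*(-4)**2) = 1/(-56*16) = 1/(-14*64) = 1/(-896) = -1/896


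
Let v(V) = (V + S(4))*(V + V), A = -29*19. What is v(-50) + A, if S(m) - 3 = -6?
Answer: 4749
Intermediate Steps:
S(m) = -3 (S(m) = 3 - 6 = -3)
A = -551
v(V) = 2*V*(-3 + V) (v(V) = (V - 3)*(V + V) = (-3 + V)*(2*V) = 2*V*(-3 + V))
v(-50) + A = 2*(-50)*(-3 - 50) - 551 = 2*(-50)*(-53) - 551 = 5300 - 551 = 4749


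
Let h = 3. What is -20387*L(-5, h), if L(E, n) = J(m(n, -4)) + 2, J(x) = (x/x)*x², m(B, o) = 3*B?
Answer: -1692121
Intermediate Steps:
J(x) = x² (J(x) = 1*x² = x²)
L(E, n) = 2 + 9*n² (L(E, n) = (3*n)² + 2 = 9*n² + 2 = 2 + 9*n²)
-20387*L(-5, h) = -20387*(2 + 9*3²) = -20387*(2 + 9*9) = -20387*(2 + 81) = -20387*83 = -1692121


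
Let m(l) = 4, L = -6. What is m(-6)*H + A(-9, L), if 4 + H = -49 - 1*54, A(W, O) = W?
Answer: -437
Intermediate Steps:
H = -107 (H = -4 + (-49 - 1*54) = -4 + (-49 - 54) = -4 - 103 = -107)
m(-6)*H + A(-9, L) = 4*(-107) - 9 = -428 - 9 = -437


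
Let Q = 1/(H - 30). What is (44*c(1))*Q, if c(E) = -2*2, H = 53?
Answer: -176/23 ≈ -7.6522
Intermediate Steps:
c(E) = -4
Q = 1/23 (Q = 1/(53 - 30) = 1/23 ≈ 0.043478)
(44*c(1))*Q = (44*(-4))*(1/23) = -176*1/23 = -176/23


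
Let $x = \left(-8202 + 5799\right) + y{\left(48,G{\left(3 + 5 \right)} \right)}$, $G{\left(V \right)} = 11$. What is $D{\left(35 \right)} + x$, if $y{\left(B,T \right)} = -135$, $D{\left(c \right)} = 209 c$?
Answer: $4777$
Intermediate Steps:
$x = -2538$ ($x = \left(-8202 + 5799\right) - 135 = -2403 - 135 = -2538$)
$D{\left(35 \right)} + x = 209 \cdot 35 - 2538 = 7315 - 2538 = 4777$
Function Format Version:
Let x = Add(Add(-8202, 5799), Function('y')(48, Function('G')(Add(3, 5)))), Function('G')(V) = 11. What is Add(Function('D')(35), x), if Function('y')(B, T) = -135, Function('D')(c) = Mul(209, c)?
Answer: 4777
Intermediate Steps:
x = -2538 (x = Add(Add(-8202, 5799), -135) = Add(-2403, -135) = -2538)
Add(Function('D')(35), x) = Add(Mul(209, 35), -2538) = Add(7315, -2538) = 4777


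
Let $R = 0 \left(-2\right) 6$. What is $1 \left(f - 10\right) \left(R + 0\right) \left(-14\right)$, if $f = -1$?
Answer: $0$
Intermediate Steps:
$R = 0$ ($R = 0 \cdot 6 = 0$)
$1 \left(f - 10\right) \left(R + 0\right) \left(-14\right) = 1 \left(-1 - 10\right) \left(0 + 0\right) \left(-14\right) = 1 \left(\left(-11\right) 0\right) \left(-14\right) = 1 \cdot 0 \left(-14\right) = 0 \left(-14\right) = 0$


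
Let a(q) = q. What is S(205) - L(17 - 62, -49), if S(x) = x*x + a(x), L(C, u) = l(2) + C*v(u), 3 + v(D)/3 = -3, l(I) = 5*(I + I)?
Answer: 41400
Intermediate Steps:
l(I) = 10*I (l(I) = 5*(2*I) = 10*I)
v(D) = -18 (v(D) = -9 + 3*(-3) = -9 - 9 = -18)
L(C, u) = 20 - 18*C (L(C, u) = 10*2 + C*(-18) = 20 - 18*C)
S(x) = x + x² (S(x) = x*x + x = x² + x = x + x²)
S(205) - L(17 - 62, -49) = 205*(1 + 205) - (20 - 18*(17 - 62)) = 205*206 - (20 - 18*(-45)) = 42230 - (20 + 810) = 42230 - 1*830 = 42230 - 830 = 41400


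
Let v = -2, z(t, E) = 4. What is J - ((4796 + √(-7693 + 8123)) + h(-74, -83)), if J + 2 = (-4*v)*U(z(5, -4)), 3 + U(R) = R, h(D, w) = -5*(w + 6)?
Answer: -5175 - √430 ≈ -5195.7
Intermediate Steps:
h(D, w) = -30 - 5*w (h(D, w) = -5*(6 + w) = -30 - 5*w)
U(R) = -3 + R
J = 6 (J = -2 + (-4*(-2))*(-3 + 4) = -2 + 8*1 = -2 + 8 = 6)
J - ((4796 + √(-7693 + 8123)) + h(-74, -83)) = 6 - ((4796 + √(-7693 + 8123)) + (-30 - 5*(-83))) = 6 - ((4796 + √430) + (-30 + 415)) = 6 - ((4796 + √430) + 385) = 6 - (5181 + √430) = 6 + (-5181 - √430) = -5175 - √430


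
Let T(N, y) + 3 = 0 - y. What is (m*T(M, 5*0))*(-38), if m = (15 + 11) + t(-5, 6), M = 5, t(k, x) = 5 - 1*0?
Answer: 3534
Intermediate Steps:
t(k, x) = 5 (t(k, x) = 5 + 0 = 5)
T(N, y) = -3 - y (T(N, y) = -3 + (0 - y) = -3 - y)
m = 31 (m = (15 + 11) + 5 = 26 + 5 = 31)
(m*T(M, 5*0))*(-38) = (31*(-3 - 5*0))*(-38) = (31*(-3 - 1*0))*(-38) = (31*(-3 + 0))*(-38) = (31*(-3))*(-38) = -93*(-38) = 3534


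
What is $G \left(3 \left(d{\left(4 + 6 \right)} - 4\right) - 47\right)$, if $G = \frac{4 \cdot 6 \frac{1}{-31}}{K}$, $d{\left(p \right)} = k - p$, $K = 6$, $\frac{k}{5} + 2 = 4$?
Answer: $\frac{236}{31} \approx 7.6129$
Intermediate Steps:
$k = 10$ ($k = -10 + 5 \cdot 4 = -10 + 20 = 10$)
$d{\left(p \right)} = 10 - p$
$G = - \frac{4}{31}$ ($G = \frac{4 \cdot 6 \frac{1}{-31}}{6} = 24 \left(- \frac{1}{31}\right) \frac{1}{6} = \left(- \frac{24}{31}\right) \frac{1}{6} = - \frac{4}{31} \approx -0.12903$)
$G \left(3 \left(d{\left(4 + 6 \right)} - 4\right) - 47\right) = - \frac{4 \left(3 \left(\left(10 - \left(4 + 6\right)\right) - 4\right) - 47\right)}{31} = - \frac{4 \left(3 \left(\left(10 - 10\right) - 4\right) - 47\right)}{31} = - \frac{4 \left(3 \left(0 - 4\right) - 47\right)}{31} = - \frac{4 \left(3 \left(-4\right) - 47\right)}{31} = - \frac{4 \left(-12 - 47\right)}{31} = \left(- \frac{4}{31}\right) \left(-59\right) = \frac{236}{31}$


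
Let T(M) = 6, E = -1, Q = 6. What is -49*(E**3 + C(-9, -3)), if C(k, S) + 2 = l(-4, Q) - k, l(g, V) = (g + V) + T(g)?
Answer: -686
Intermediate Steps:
l(g, V) = 6 + V + g (l(g, V) = (g + V) + 6 = (V + g) + 6 = 6 + V + g)
C(k, S) = 6 - k (C(k, S) = -2 + ((6 + 6 - 4) - k) = -2 + (8 - k) = 6 - k)
-49*(E**3 + C(-9, -3)) = -49*((-1)**3 + (6 - 1*(-9))) = -49*(-1 + (6 + 9)) = -49*(-1 + 15) = -49*14 = -686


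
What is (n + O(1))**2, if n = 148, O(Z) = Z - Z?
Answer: 21904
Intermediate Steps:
O(Z) = 0
(n + O(1))**2 = (148 + 0)**2 = 148**2 = 21904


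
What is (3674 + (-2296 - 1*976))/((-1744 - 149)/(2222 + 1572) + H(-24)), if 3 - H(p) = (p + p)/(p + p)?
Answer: 22764/85 ≈ 267.81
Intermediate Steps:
H(p) = 2 (H(p) = 3 - (p + p)/(p + p) = 3 - 2*p/(2*p) = 3 - 2*p*1/(2*p) = 3 - 1*1 = 3 - 1 = 2)
(3674 + (-2296 - 1*976))/((-1744 - 149)/(2222 + 1572) + H(-24)) = (3674 + (-2296 - 1*976))/((-1744 - 149)/(2222 + 1572) + 2) = (3674 + (-2296 - 976))/(-1893/3794 + 2) = (3674 - 3272)/(-1893*1/3794 + 2) = 402/(-1893/3794 + 2) = 402/(5695/3794) = 402*(3794/5695) = 22764/85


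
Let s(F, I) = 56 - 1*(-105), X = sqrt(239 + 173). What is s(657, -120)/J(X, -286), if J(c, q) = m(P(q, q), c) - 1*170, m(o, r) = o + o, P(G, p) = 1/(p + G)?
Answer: -46046/48621 ≈ -0.94704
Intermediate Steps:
P(G, p) = 1/(G + p)
X = 2*sqrt(103) (X = sqrt(412) = 2*sqrt(103) ≈ 20.298)
m(o, r) = 2*o
J(c, q) = -170 + 1/q (J(c, q) = 2/(q + q) - 1*170 = 2/((2*q)) - 170 = 2*(1/(2*q)) - 170 = 1/q - 170 = -170 + 1/q)
s(F, I) = 161 (s(F, I) = 56 + 105 = 161)
s(657, -120)/J(X, -286) = 161/(-170 + 1/(-286)) = 161/(-170 - 1/286) = 161/(-48621/286) = 161*(-286/48621) = -46046/48621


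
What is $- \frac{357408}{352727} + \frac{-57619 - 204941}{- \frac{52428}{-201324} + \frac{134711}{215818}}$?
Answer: $- \frac{111776231741249315744}{376589603407701} \approx -2.9681 \cdot 10^{5}$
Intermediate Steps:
$- \frac{357408}{352727} + \frac{-57619 - 204941}{- \frac{52428}{-201324} + \frac{134711}{215818}} = \left(-357408\right) \frac{1}{352727} + \frac{-57619 - 204941}{\left(-52428\right) \left(- \frac{1}{201324}\right) + 134711 \cdot \frac{1}{215818}} = - \frac{357408}{352727} - \frac{262560}{\frac{4369}{16777} + \frac{134711}{215818}} = - \frac{357408}{352727} - \frac{262560}{\frac{3202955289}{3620778586}} = - \frac{357408}{352727} - \frac{316890541846720}{1067651763} = - \frac{111776231741249315744}{376589603407701}$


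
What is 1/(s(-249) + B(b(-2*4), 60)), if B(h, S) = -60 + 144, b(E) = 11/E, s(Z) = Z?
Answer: -1/165 ≈ -0.0060606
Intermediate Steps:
B(h, S) = 84
1/(s(-249) + B(b(-2*4), 60)) = 1/(-249 + 84) = 1/(-165) = -1/165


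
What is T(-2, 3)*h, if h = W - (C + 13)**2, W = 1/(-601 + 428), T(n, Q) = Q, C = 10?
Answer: -274554/173 ≈ -1587.0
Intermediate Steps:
W = -1/173 (W = 1/(-173) = -1/173 ≈ -0.0057803)
h = -91518/173 (h = -1/173 - (10 + 13)**2 = -1/173 - 1*23**2 = -1/173 - 1*529 = -1/173 - 529 = -91518/173 ≈ -529.01)
T(-2, 3)*h = 3*(-91518/173) = -274554/173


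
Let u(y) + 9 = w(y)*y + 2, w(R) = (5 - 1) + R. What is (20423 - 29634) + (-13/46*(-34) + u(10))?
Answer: -208573/23 ≈ -9068.4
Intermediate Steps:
w(R) = 4 + R
u(y) = -7 + y*(4 + y) (u(y) = -9 + ((4 + y)*y + 2) = -9 + (y*(4 + y) + 2) = -9 + (2 + y*(4 + y)) = -7 + y*(4 + y))
(20423 - 29634) + (-13/46*(-34) + u(10)) = (20423 - 29634) + (-13/46*(-34) + (-7 + 10*(4 + 10))) = -9211 + (-13*1/46*(-34) + (-7 + 10*14)) = -9211 + (-13/46*(-34) + (-7 + 140)) = -9211 + (221/23 + 133) = -9211 + 3280/23 = -208573/23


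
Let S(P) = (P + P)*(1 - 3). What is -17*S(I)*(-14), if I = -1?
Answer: 952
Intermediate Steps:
S(P) = -4*P (S(P) = (2*P)*(-2) = -4*P)
-17*S(I)*(-14) = -(-68)*(-1)*(-14) = -17*4*(-14) = -68*(-14) = 952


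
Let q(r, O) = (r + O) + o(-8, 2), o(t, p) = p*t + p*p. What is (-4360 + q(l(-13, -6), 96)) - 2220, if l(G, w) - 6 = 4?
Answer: -6486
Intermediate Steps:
l(G, w) = 10 (l(G, w) = 6 + 4 = 10)
o(t, p) = p**2 + p*t (o(t, p) = p*t + p**2 = p**2 + p*t)
q(r, O) = -12 + O + r (q(r, O) = (r + O) + 2*(2 - 8) = (O + r) + 2*(-6) = (O + r) - 12 = -12 + O + r)
(-4360 + q(l(-13, -6), 96)) - 2220 = (-4360 + (-12 + 96 + 10)) - 2220 = (-4360 + 94) - 2220 = -4266 - 2220 = -6486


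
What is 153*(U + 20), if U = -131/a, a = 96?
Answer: 91239/32 ≈ 2851.2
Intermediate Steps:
U = -131/96 ≈ -1.3646
153*(U + 20) = 153*(-131/96 + 20) = 153*(1789/96) = 91239/32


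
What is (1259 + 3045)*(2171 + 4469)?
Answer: 28578560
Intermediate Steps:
(1259 + 3045)*(2171 + 4469) = 4304*6640 = 28578560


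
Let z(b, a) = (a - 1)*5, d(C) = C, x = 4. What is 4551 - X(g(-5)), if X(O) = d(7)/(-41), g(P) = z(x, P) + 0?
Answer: 186598/41 ≈ 4551.2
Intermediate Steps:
z(b, a) = -5 + 5*a (z(b, a) = (-1 + a)*5 = -5 + 5*a)
g(P) = -5 + 5*P (g(P) = (-5 + 5*P) + 0 = -5 + 5*P)
X(O) = -7/41 (X(O) = 7/(-41) = 7*(-1/41) = -7/41)
4551 - X(g(-5)) = 4551 - 1*(-7/41) = 4551 + 7/41 = 186598/41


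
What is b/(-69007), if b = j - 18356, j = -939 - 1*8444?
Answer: 27739/69007 ≈ 0.40197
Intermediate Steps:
j = -9383 (j = -939 - 8444 = -9383)
b = -27739 (b = -9383 - 18356 = -27739)
b/(-69007) = -27739/(-69007) = -27739*(-1/69007) = 27739/69007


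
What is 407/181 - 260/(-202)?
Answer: 64637/18281 ≈ 3.5357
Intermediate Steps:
407/181 - 260/(-202) = 407*(1/181) - 260*(-1/202) = 407/181 + 130/101 = 64637/18281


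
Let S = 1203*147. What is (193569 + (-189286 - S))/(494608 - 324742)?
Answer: -86279/84933 ≈ -1.0158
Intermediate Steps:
S = 176841
(193569 + (-189286 - S))/(494608 - 324742) = (193569 + (-189286 - 1*176841))/(494608 - 324742) = (193569 + (-189286 - 176841))/169866 = (193569 - 366127)*(1/169866) = -172558*1/169866 = -86279/84933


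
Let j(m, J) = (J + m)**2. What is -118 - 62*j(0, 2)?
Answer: -366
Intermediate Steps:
-118 - 62*j(0, 2) = -118 - 62*(2 + 0)**2 = -118 - 62*2**2 = -118 - 62*4 = -118 - 248 = -366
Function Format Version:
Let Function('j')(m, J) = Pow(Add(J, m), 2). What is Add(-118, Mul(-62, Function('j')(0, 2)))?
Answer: -366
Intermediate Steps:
Add(-118, Mul(-62, Function('j')(0, 2))) = Add(-118, Mul(-62, Pow(Add(2, 0), 2))) = Add(-118, Mul(-62, Pow(2, 2))) = Add(-118, Mul(-62, 4)) = Add(-118, -248) = -366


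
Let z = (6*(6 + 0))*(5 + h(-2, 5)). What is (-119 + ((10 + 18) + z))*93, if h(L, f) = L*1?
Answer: 1581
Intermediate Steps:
h(L, f) = L
z = 108 (z = (6*(6 + 0))*(5 - 2) = (6*6)*3 = 36*3 = 108)
(-119 + ((10 + 18) + z))*93 = (-119 + ((10 + 18) + 108))*93 = (-119 + (28 + 108))*93 = (-119 + 136)*93 = 17*93 = 1581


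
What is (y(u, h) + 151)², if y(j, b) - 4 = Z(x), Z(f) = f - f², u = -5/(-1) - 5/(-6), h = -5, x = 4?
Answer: 20449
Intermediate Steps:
u = 35/6 (u = -5*(-1) - 5*(-⅙) = 5 + ⅚ = 35/6 ≈ 5.8333)
y(j, b) = -8 (y(j, b) = 4 + 4*(1 - 1*4) = 4 + 4*(1 - 4) = 4 + 4*(-3) = 4 - 12 = -8)
(y(u, h) + 151)² = (-8 + 151)² = 143² = 20449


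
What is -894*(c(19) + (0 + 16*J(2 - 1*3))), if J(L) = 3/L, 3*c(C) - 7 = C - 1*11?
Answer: 38442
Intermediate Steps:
c(C) = -4/3 + C/3 (c(C) = 7/3 + (C - 1*11)/3 = 7/3 + (C - 11)/3 = 7/3 + (-11 + C)/3 = 7/3 + (-11/3 + C/3) = -4/3 + C/3)
-894*(c(19) + (0 + 16*J(2 - 1*3))) = -894*((-4/3 + (⅓)*19) + (0 + 16*(3/(2 - 1*3)))) = -894*((-4/3 + 19/3) + (0 + 16*(3/(2 - 3)))) = -894*(5 + (0 + 16*(3/(-1)))) = -894*(5 + (0 + 16*(3*(-1)))) = -894*(5 + (0 + 16*(-3))) = -894*(5 + (0 - 48)) = -894*(5 - 48) = -894*(-43) = 38442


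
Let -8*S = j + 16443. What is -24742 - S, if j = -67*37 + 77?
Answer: -183895/8 ≈ -22987.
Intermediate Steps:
j = -2402 (j = -2479 + 77 = -2402)
S = -14041/8 (S = -(-2402 + 16443)/8 = -⅛*14041 = -14041/8 ≈ -1755.1)
-24742 - S = -24742 - 1*(-14041/8) = -24742 + 14041/8 = -183895/8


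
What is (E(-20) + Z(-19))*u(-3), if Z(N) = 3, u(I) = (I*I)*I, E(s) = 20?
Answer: -621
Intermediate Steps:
u(I) = I³ (u(I) = I²*I = I³)
(E(-20) + Z(-19))*u(-3) = (20 + 3)*(-3)³ = 23*(-27) = -621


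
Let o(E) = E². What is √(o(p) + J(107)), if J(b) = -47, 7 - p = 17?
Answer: √53 ≈ 7.2801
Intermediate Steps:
p = -10 (p = 7 - 1*17 = 7 - 17 = -10)
√(o(p) + J(107)) = √((-10)² - 47) = √(100 - 47) = √53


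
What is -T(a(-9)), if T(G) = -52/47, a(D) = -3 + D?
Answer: 52/47 ≈ 1.1064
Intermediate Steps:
T(G) = -52/47 (T(G) = -52*1/47 = -52/47)
-T(a(-9)) = -1*(-52/47) = 52/47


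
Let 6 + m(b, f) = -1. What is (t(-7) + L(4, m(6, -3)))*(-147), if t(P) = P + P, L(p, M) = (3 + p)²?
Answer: -5145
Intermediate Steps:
m(b, f) = -7 (m(b, f) = -6 - 1 = -7)
t(P) = 2*P
(t(-7) + L(4, m(6, -3)))*(-147) = (2*(-7) + (3 + 4)²)*(-147) = (-14 + 7²)*(-147) = (-14 + 49)*(-147) = 35*(-147) = -5145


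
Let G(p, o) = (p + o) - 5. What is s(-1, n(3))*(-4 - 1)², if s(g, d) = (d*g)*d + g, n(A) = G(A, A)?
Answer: -50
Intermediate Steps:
G(p, o) = -5 + o + p (G(p, o) = (o + p) - 5 = -5 + o + p)
n(A) = -5 + 2*A (n(A) = -5 + A + A = -5 + 2*A)
s(g, d) = g + g*d² (s(g, d) = g*d² + g = g + g*d²)
s(-1, n(3))*(-4 - 1)² = (-(1 + (-5 + 2*3)²))*(-4 - 1)² = -(1 + (-5 + 6)²)*(-5)² = -(1 + 1²)*25 = -(1 + 1)*25 = -1*2*25 = -2*25 = -50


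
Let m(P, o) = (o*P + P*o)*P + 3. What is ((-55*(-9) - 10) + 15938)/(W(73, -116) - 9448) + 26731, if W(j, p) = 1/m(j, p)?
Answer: 312219123237856/11680798601 ≈ 26729.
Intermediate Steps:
m(P, o) = 3 + 2*o*P² (m(P, o) = (P*o + P*o)*P + 3 = (2*P*o)*P + 3 = 2*o*P² + 3 = 3 + 2*o*P²)
W(j, p) = 1/(3 + 2*p*j²)
((-55*(-9) - 10) + 15938)/(W(73, -116) - 9448) + 26731 = ((-55*(-9) - 10) + 15938)/(1/(3 + 2*(-116)*73²) - 9448) + 26731 = ((495 - 10) + 15938)/(1/(3 + 2*(-116)*5329) - 9448) + 26731 = (485 + 15938)/(1/(3 - 1236328) - 9448) + 26731 = 16423/(1/(-1236325) - 9448) + 26731 = 16423/(-1/1236325 - 9448) + 26731 = 16423/(-11680798601/1236325) + 26731 = 16423*(-1236325/11680798601) + 26731 = -20304165475/11680798601 + 26731 = 312219123237856/11680798601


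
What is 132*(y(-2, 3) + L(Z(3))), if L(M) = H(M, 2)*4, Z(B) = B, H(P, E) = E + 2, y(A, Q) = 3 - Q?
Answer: 2112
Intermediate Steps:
H(P, E) = 2 + E
L(M) = 16 (L(M) = (2 + 2)*4 = 4*4 = 16)
132*(y(-2, 3) + L(Z(3))) = 132*((3 - 1*3) + 16) = 132*((3 - 3) + 16) = 132*(0 + 16) = 132*16 = 2112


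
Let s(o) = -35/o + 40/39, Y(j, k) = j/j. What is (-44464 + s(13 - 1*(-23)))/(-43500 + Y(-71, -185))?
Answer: 20809127/20357532 ≈ 1.0222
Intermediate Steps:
Y(j, k) = 1
s(o) = 40/39 - 35/o (s(o) = -35/o + 40*(1/39) = -35/o + 40/39 = 40/39 - 35/o)
(-44464 + s(13 - 1*(-23)))/(-43500 + Y(-71, -185)) = (-44464 + (40/39 - 35/(13 - 1*(-23))))/(-43500 + 1) = (-44464 + (40/39 - 35/(13 + 23)))/(-43499) = (-44464 + (40/39 - 35/36))*(-1/43499) = (-44464 + 25/468)*(-1/43499) = -20809127/468*(-1/43499) = 20809127/20357532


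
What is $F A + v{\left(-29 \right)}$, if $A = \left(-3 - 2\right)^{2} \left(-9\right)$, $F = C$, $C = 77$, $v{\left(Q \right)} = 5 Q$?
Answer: $-17470$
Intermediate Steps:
$F = 77$
$A = -225$ ($A = \left(-5\right)^{2} \left(-9\right) = 25 \left(-9\right) = -225$)
$F A + v{\left(-29 \right)} = 77 \left(-225\right) + 5 \left(-29\right) = -17325 - 145 = -17470$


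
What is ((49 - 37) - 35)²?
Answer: 529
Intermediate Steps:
((49 - 37) - 35)² = (12 - 35)² = (-23)² = 529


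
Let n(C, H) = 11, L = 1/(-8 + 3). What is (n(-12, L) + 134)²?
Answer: 21025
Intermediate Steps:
L = -⅕ (L = 1/(-5) = -⅕ ≈ -0.20000)
(n(-12, L) + 134)² = (11 + 134)² = 145² = 21025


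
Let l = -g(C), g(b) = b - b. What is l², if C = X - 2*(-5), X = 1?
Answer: 0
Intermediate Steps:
C = 11 (C = 1 - 2*(-5) = 1 + 10 = 11)
g(b) = 0
l = 0 (l = -1*0 = 0)
l² = 0² = 0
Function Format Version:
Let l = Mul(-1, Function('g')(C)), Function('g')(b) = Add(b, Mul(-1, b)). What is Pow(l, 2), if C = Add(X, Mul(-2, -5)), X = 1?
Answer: 0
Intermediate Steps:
C = 11 (C = Add(1, Mul(-2, -5)) = Add(1, 10) = 11)
Function('g')(b) = 0
l = 0 (l = Mul(-1, 0) = 0)
Pow(l, 2) = Pow(0, 2) = 0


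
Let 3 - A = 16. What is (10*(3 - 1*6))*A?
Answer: 390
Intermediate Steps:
A = -13 (A = 3 - 1*16 = 3 - 16 = -13)
(10*(3 - 1*6))*A = (10*(3 - 1*6))*(-13) = (10*(3 - 6))*(-13) = (10*(-3))*(-13) = -30*(-13) = 390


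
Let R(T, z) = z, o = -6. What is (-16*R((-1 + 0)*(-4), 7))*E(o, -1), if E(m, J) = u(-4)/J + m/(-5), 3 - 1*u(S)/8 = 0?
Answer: 12768/5 ≈ 2553.6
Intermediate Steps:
u(S) = 24 (u(S) = 24 - 8*0 = 24 + 0 = 24)
E(m, J) = 24/J - m/5 (E(m, J) = 24/J + m/(-5) = 24/J + m*(-⅕) = 24/J - m/5)
(-16*R((-1 + 0)*(-4), 7))*E(o, -1) = (-16*7)*(24/(-1) - ⅕*(-6)) = -112*(24*(-1) + 6/5) = -112*(-24 + 6/5) = -112*(-114/5) = 12768/5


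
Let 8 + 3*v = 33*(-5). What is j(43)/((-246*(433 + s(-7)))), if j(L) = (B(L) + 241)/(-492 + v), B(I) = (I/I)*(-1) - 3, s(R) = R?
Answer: 79/19200956 ≈ 4.1144e-6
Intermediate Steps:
v = -173/3 (v = -8/3 + (33*(-5))/3 = -8/3 + (1/3)*(-165) = -8/3 - 55 = -173/3 ≈ -57.667)
B(I) = -4 (B(I) = 1*(-1) - 3 = -1 - 3 = -4)
j(L) = -711/1649 (j(L) = (-4 + 241)/(-492 - 173/3) = 237/(-1649/3) = 237*(-3/1649) = -711/1649)
j(43)/((-246*(433 + s(-7)))) = -711*(-1/(246*(433 - 7)))/1649 = -711/(1649*((-246*426))) = -711/1649/(-104796) = -711/1649*(-1/104796) = 79/19200956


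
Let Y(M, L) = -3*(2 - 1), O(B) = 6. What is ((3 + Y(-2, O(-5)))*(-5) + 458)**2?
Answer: 209764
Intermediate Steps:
Y(M, L) = -3 (Y(M, L) = -3*1 = -3)
((3 + Y(-2, O(-5)))*(-5) + 458)**2 = ((3 - 3)*(-5) + 458)**2 = (0*(-5) + 458)**2 = (0 + 458)**2 = 458**2 = 209764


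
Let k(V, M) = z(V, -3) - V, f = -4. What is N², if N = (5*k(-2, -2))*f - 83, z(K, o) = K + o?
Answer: 529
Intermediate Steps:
k(V, M) = -3 (k(V, M) = (V - 3) - V = (-3 + V) - V = -3)
N = -23 (N = (5*(-3))*(-4) - 83 = -15*(-4) - 83 = 60 - 83 = -23)
N² = (-23)² = 529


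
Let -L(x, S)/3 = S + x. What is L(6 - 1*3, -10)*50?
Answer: 1050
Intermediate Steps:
L(x, S) = -3*S - 3*x (L(x, S) = -3*(S + x) = -3*S - 3*x)
L(6 - 1*3, -10)*50 = (-3*(-10) - 3*(6 - 1*3))*50 = (30 - 3*(6 - 3))*50 = (30 - 3*3)*50 = (30 - 9)*50 = 21*50 = 1050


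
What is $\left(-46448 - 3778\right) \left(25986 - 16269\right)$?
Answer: $-488046042$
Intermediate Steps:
$\left(-46448 - 3778\right) \left(25986 - 16269\right) = \left(-50226\right) 9717 = -488046042$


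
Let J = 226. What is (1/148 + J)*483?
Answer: 16155867/148 ≈ 1.0916e+5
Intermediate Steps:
(1/148 + J)*483 = (1/148 + 226)*483 = (33449/148)*483 = 16155867/148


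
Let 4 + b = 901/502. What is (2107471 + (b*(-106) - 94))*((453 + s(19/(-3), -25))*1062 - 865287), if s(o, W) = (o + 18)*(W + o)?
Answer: -408618663391458/251 ≈ -1.6280e+12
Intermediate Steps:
s(o, W) = (18 + o)*(W + o)
b = -1107/502 (b = -4 + 901/502 = -1107/502 ≈ -2.2052)
(2107471 + (b*(-106) - 94))*((453 + s(19/(-3), -25))*1062 - 865287) = (2107471 + (-1107/502*(-106) - 94))*((453 + ((19/(-3))² + 18*(-25) + 18*(19/(-3)) - 475/(-3)))*1062 - 865287) = (2107471 + (58671/251 - 94))*((453 + ((19*(-⅓))² - 450 + 18*(19*(-⅓)) - 475*(-1)/3))*1062 - 865287) = (2107471 + 35077/251)*((453 + ((-19/3)² - 450 + 18*(-19/3) - 25*(-19/3)))*1062 - 865287) = 529010298*((453 + (361/9 - 450 - 114 + 475/3))*1062 - 865287)/251 = 529010298*((453 - 3290/9)*1062 - 865287)/251 = 529010298*((787/9)*1062 - 865287)/251 = 529010298*(92866 - 865287)/251 = (529010298/251)*(-772421) = -408618663391458/251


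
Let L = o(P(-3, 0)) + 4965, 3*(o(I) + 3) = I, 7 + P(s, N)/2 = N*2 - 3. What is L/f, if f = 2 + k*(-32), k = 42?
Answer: -7433/2013 ≈ -3.6925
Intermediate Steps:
P(s, N) = -20 + 4*N (P(s, N) = -14 + 2*(N*2 - 3) = -14 + 2*(2*N - 3) = -14 + 2*(-3 + 2*N) = -14 + (-6 + 4*N) = -20 + 4*N)
o(I) = -3 + I/3
L = 14866/3 (L = (-3 + (-20 + 4*0)/3) + 4965 = (-3 + (-20 + 0)/3) + 4965 = (-3 + (⅓)*(-20)) + 4965 = (-3 - 20/3) + 4965 = -29/3 + 4965 = 14866/3 ≈ 4955.3)
f = -1342 (f = 2 + 42*(-32) = 2 - 1344 = -1342)
L/f = (14866/3)/(-1342) = (14866/3)*(-1/1342) = -7433/2013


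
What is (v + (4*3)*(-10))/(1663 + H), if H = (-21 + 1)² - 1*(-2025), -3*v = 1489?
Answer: -1849/12264 ≈ -0.15077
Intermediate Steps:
v = -1489/3 (v = -⅓*1489 = -1489/3 ≈ -496.33)
H = 2425 (H = (-20)² + 2025 = 400 + 2025 = 2425)
(v + (4*3)*(-10))/(1663 + H) = (-1489/3 + (4*3)*(-10))/(1663 + 2425) = (-1489/3 + 12*(-10))/4088 = (-1489/3 - 120)*(1/4088) = -1849/3*1/4088 = -1849/12264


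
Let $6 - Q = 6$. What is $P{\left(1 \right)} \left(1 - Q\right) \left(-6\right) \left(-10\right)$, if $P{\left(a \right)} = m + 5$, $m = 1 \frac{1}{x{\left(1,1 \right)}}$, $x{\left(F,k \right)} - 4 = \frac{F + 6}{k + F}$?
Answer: $308$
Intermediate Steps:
$Q = 0$ ($Q = 6 - 6 = 0$)
$x{\left(F,k \right)} = 4 + \frac{6 + F}{F + k}$ ($x{\left(F,k \right)} = 4 + \frac{F + 6}{k + F} = 4 + \frac{6 + F}{F + k}$)
$m = \frac{2}{15}$ ($m = 1 \frac{1}{\frac{1}{1 + 1} \left(6 + 4 \cdot 1 + 5 \cdot 1\right)} = 1 \frac{1}{\frac{1}{2} \left(6 + 4 + 5\right)} = 1 \frac{1}{\frac{1}{2} \cdot 15} = 1 \frac{1}{\frac{15}{2}} = 1 \cdot \frac{2}{15} = \frac{2}{15} \approx 0.13333$)
$P{\left(a \right)} = \frac{77}{15}$ ($P{\left(a \right)} = \frac{2}{15} + 5 = \frac{77}{15}$)
$P{\left(1 \right)} \left(1 - Q\right) \left(-6\right) \left(-10\right) = \frac{77 \left(1 - 0\right)}{15} \left(-6\right) \left(-10\right) = \frac{77 \left(1 + 0\right)}{15} \left(-6\right) \left(-10\right) = \frac{77}{15} \cdot 1 \left(-6\right) \left(-10\right) = \frac{77}{15} \left(-6\right) \left(-10\right) = \left(- \frac{154}{5}\right) \left(-10\right) = 308$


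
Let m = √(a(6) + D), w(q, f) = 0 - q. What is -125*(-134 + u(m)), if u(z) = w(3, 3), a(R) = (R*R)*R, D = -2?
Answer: 17125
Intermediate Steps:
a(R) = R³ (a(R) = R²*R = R³)
w(q, f) = -q
m = √214 (m = √(6³ - 2) = √(216 - 2) = √214 ≈ 14.629)
u(z) = -3 (u(z) = -1*3 = -3)
-125*(-134 + u(m)) = -125*(-134 - 3) = -125*(-137) = 17125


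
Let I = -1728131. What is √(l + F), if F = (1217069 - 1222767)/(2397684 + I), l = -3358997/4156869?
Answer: I*√6325513282850925126778971/2783244109557 ≈ 0.90364*I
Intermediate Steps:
l = -3358997/4156869 (l = -3358997*1/4156869 = -3358997/4156869 ≈ -0.80806)
F = -5698/669553 (F = (1217069 - 1222767)/(2397684 - 1728131) = -5698/669553 ≈ -0.0085102)
√(l + F) = √(-3358997/4156869 - 5698/669553) = √(-2272712357903/2783244109557) = I*√6325513282850925126778971/2783244109557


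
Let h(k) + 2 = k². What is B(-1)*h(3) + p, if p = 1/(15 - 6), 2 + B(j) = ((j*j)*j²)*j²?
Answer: -62/9 ≈ -6.8889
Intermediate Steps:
h(k) = -2 + k²
B(j) = -2 + j⁶ (B(j) = -2 + ((j*j)*j²)*j² = -2 + (j²*j²)*j² = -2 + j⁴*j² = -2 + j⁶)
p = ⅑ (p = 1/9 = ⅑ ≈ 0.11111)
B(-1)*h(3) + p = (-2 + (-1)⁶)*(-2 + 3²) + ⅑ = (-2 + 1)*(-2 + 9) + ⅑ = -1*7 + ⅑ = -7 + ⅑ = -62/9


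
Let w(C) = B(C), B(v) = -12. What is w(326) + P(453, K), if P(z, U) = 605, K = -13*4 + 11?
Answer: 593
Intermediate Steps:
K = -41 (K = -52 + 11 = -41)
w(C) = -12
w(326) + P(453, K) = -12 + 605 = 593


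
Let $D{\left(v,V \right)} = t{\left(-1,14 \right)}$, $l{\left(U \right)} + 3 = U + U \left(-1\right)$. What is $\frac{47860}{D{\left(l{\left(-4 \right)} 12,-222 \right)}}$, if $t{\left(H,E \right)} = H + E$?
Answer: $\frac{47860}{13} \approx 3681.5$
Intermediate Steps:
$l{\left(U \right)} = -3$ ($l{\left(U \right)} = -3 + \left(U + U \left(-1\right)\right) = -3 + \left(U - U\right) = -3 + 0 = -3$)
$t{\left(H,E \right)} = E + H$
$D{\left(v,V \right)} = 13$ ($D{\left(v,V \right)} = 14 - 1 = 13$)
$\frac{47860}{D{\left(l{\left(-4 \right)} 12,-222 \right)}} = \frac{47860}{13}$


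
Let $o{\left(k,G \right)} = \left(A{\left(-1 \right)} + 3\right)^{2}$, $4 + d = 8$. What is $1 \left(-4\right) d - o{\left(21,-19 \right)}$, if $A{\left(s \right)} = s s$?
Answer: $-32$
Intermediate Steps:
$d = 4$ ($d = -4 + 8 = 4$)
$A{\left(s \right)} = s^{2}$
$o{\left(k,G \right)} = 16$ ($o{\left(k,G \right)} = \left(\left(-1\right)^{2} + 3\right)^{2} = \left(1 + 3\right)^{2} = 4^{2} = 16$)
$1 \left(-4\right) d - o{\left(21,-19 \right)} = 1 \left(-4\right) 4 - 16 = \left(-4\right) 4 - 16 = -16 - 16 = -32$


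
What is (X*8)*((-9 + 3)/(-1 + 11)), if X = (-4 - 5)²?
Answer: -1944/5 ≈ -388.80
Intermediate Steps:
X = 81 (X = (-9)² = 81)
(X*8)*((-9 + 3)/(-1 + 11)) = (81*8)*((-9 + 3)/(-1 + 11)) = 648*(-6/10) = 648*(-6*⅒) = 648*(-⅗) = -1944/5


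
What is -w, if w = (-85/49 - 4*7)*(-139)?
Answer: -202523/49 ≈ -4133.1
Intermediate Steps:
w = 202523/49 (w = (-85*1/49 - 28)*(-139) = (-85/49 - 28)*(-139) = -1457/49*(-139) = 202523/49 ≈ 4133.1)
-w = -1*202523/49 = -202523/49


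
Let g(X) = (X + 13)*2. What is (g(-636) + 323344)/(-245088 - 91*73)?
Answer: -322098/251731 ≈ -1.2795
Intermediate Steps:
g(X) = 26 + 2*X (g(X) = (13 + X)*2 = 26 + 2*X)
(g(-636) + 323344)/(-245088 - 91*73) = ((26 + 2*(-636)) + 323344)/(-245088 - 91*73) = ((26 - 1272) + 323344)/(-245088 - 6643) = (-1246 + 323344)/(-251731) = 322098*(-1/251731) = -322098/251731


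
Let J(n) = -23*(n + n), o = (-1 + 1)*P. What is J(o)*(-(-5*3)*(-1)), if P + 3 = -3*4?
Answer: 0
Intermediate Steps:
P = -15 (P = -3 - 3*4 = -3 - 12 = -15)
o = 0 (o = (-1 + 1)*(-15) = 0*(-15) = 0)
J(n) = -46*n
J(o)*(-(-5*3)*(-1)) = (-46*0)*(-(-5*3)*(-1)) = 0*(-(-15)*(-1)) = 0*(-1*15) = 0*(-15) = 0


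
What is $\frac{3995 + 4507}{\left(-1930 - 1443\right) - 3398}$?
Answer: $- \frac{2834}{2257} \approx -1.2556$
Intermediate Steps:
$\frac{3995 + 4507}{\left(-1930 - 1443\right) - 3398} = \frac{8502}{-3373 - 3398} = \frac{8502}{-6771} = 8502 \left(- \frac{1}{6771}\right) = - \frac{2834}{2257}$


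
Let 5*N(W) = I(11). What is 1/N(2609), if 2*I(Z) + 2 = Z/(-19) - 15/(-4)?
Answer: 760/89 ≈ 8.5393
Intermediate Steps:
I(Z) = 7/8 - Z/38 (I(Z) = -1 + (Z/(-19) - 15/(-4))/2 = -1 + (Z*(-1/19) - 15*(-1/4))/2 = -1 + (-Z/19 + 15/4)/2 = -1 + (15/4 - Z/19)/2 = -1 + (15/8 - Z/38) = 7/8 - Z/38)
N(W) = 89/760 (N(W) = (7/8 - 1/38*11)/5 = (7/8 - 11/38)/5 = (1/5)*(89/152) = 89/760)
1/N(2609) = 1/(89/760) = 760/89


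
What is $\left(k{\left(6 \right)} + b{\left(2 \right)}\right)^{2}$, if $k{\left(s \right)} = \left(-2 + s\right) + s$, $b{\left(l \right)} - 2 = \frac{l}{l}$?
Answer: $169$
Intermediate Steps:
$b{\left(l \right)} = 3$ ($b{\left(l \right)} = 2 + \frac{l}{l} = 2 + 1 = 3$)
$k{\left(s \right)} = -2 + 2 s$
$\left(k{\left(6 \right)} + b{\left(2 \right)}\right)^{2} = \left(\left(-2 + 2 \cdot 6\right) + 3\right)^{2} = \left(\left(-2 + 12\right) + 3\right)^{2} = \left(10 + 3\right)^{2} = 13^{2} = 169$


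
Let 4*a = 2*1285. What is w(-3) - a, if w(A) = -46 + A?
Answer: -1383/2 ≈ -691.50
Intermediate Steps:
a = 1285/2 (a = (2*1285)/4 = (¼)*2570 = 1285/2 ≈ 642.50)
w(-3) - a = (-46 - 3) - 1*1285/2 = -49 - 1285/2 = -1383/2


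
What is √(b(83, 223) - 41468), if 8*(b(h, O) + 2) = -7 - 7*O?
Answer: I*√41666 ≈ 204.12*I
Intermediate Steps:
b(h, O) = -23/8 - 7*O/8 (b(h, O) = -2 + (-7 - 7*O)/8 = -2 + (-7/8 - 7*O/8) = -23/8 - 7*O/8)
√(b(83, 223) - 41468) = √((-23/8 - 7/8*223) - 41468) = √((-23/8 - 1561/8) - 41468) = √(-198 - 41468) = √(-41666) = I*√41666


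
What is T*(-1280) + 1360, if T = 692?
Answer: -884400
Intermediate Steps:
T*(-1280) + 1360 = 692*(-1280) + 1360 = -885760 + 1360 = -884400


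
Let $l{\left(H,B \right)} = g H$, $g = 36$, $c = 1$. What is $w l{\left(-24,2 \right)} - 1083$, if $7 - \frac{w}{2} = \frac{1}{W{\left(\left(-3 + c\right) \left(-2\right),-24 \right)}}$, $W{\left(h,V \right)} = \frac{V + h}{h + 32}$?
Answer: $- \frac{81447}{5} \approx -16289.0$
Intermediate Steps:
$W{\left(h,V \right)} = \frac{V + h}{32 + h}$
$w = \frac{88}{5}$ ($w = 14 - \frac{2}{\frac{1}{32 + \left(-3 + 1\right) \left(-2\right)} \left(-24 + \left(-3 + 1\right) \left(-2\right)\right)} = 14 - \frac{2}{\frac{1}{32 - -4} \left(-24 - -4\right)} = 14 - \frac{2}{\frac{1}{32 + 4} \left(-24 + 4\right)} = 14 - \frac{2}{\frac{1}{36} \left(-20\right)} = 14 - \frac{2}{- \frac{5}{9}} = 14 - - \frac{18}{5} = 14 + \frac{18}{5} = \frac{88}{5} \approx 17.6$)
$l{\left(H,B \right)} = 36 H$
$w l{\left(-24,2 \right)} - 1083 = \frac{88 \cdot 36 \left(-24\right)}{5} - 1083 = \frac{88}{5} \left(-864\right) - 1083 = - \frac{76032}{5} - 1083 = - \frac{81447}{5}$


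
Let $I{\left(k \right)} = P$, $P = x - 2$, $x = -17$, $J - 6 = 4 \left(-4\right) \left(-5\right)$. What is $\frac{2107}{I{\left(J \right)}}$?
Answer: $- \frac{2107}{19} \approx -110.89$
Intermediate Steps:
$J = 86$ ($J = 6 + 4 \left(-4\right) \left(-5\right) = 6 - -80 = 6 + 80 = 86$)
$P = -19$ ($P = -17 - 2 = -19$)
$I{\left(k \right)} = -19$
$\frac{2107}{I{\left(J \right)}} = \frac{2107}{-19} = 2107 \left(- \frac{1}{19}\right) = - \frac{2107}{19}$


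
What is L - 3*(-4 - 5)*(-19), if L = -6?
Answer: -519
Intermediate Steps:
L - 3*(-4 - 5)*(-19) = -6 - 3*(-4 - 5)*(-19) = -6 - 3*(-9)*(-19) = -6 + 27*(-19) = -6 - 513 = -519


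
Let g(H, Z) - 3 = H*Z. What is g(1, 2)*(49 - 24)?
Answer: 125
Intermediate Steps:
g(H, Z) = 3 + H*Z
g(1, 2)*(49 - 24) = (3 + 1*2)*(49 - 24) = (3 + 2)*25 = 5*25 = 125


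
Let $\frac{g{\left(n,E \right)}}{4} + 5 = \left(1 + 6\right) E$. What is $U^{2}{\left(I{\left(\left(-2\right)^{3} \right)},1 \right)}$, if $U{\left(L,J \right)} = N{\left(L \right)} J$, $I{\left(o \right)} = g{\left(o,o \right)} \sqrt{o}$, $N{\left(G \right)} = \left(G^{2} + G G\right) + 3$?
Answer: $907395320329$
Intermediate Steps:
$N{\left(G \right)} = 3 + 2 G^{2}$ ($N{\left(G \right)} = \left(G^{2} + G^{2}\right) + 3 = 2 G^{2} + 3 = 3 + 2 G^{2}$)
$g{\left(n,E \right)} = -20 + 28 E$ ($g{\left(n,E \right)} = -20 + 4 \left(1 + 6\right) E = -20 + 4 \cdot 7 E = -20 + 28 E$)
$I{\left(o \right)} = \sqrt{o} \left(-20 + 28 o\right)$ ($I{\left(o \right)} = \left(-20 + 28 o\right) \sqrt{o} = \sqrt{o} \left(-20 + 28 o\right)$)
$U{\left(L,J \right)} = J \left(3 + 2 L^{2}\right)$ ($U{\left(L,J \right)} = \left(3 + 2 L^{2}\right) J = J \left(3 + 2 L^{2}\right)$)
$U^{2}{\left(I{\left(\left(-2\right)^{3} \right)},1 \right)} = \left(1 \left(3 + 2 \left(\sqrt{\left(-2\right)^{3}} \left(-20 + 28 \left(-2\right)^{3}\right)\right)^{2}\right)\right)^{2} = \left(1 \left(3 + 2 \left(\sqrt{-8} \left(-20 + 28 \left(-8\right)\right)\right)^{2}\right)\right)^{2} = \left(1 \left(3 + 2 \left(2 i \sqrt{2} \left(-20 - 224\right)\right)^{2}\right)\right)^{2} = \left(1 \left(3 + 2 \left(2 i \sqrt{2} \left(-244\right)\right)^{2}\right)\right)^{2} = \left(1 \left(3 + 2 \left(- 488 i \sqrt{2}\right)^{2}\right)\right)^{2} = \left(1 \left(3 + 2 \left(-476288\right)\right)\right)^{2} = \left(1 \left(3 - 952576\right)\right)^{2} = \left(1 \left(-952573\right)\right)^{2} = \left(-952573\right)^{2} = 907395320329$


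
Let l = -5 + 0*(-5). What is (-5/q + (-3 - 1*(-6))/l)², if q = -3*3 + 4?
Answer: 4/25 ≈ 0.16000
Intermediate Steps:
q = -5 (q = -9 + 4 = -5)
l = -5 (l = -5 + 0 = -5)
(-5/q + (-3 - 1*(-6))/l)² = (-5/(-5) + (-3 - 1*(-6))/(-5))² = (-5*(-⅕) + (-3 + 6)*(-⅕))² = (1 + 3*(-⅕))² = (1 - ⅗)² = (⅖)² = 4/25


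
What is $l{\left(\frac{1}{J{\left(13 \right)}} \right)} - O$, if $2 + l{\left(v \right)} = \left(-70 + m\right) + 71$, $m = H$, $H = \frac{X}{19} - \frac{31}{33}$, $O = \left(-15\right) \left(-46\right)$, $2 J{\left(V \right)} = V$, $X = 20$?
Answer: $- \frac{433186}{627} \approx -690.89$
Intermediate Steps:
$J{\left(V \right)} = \frac{V}{2}$
$O = 690$
$H = \frac{71}{627}$ ($H = \frac{20}{19} - \frac{31}{33} = \frac{71}{627} \approx 0.11324$)
$m = \frac{71}{627} \approx 0.11324$
$l{\left(v \right)} = - \frac{556}{627}$ ($l{\left(v \right)} = -2 + \left(\left(-70 + \frac{71}{627}\right) + 71\right) = -2 + \left(- \frac{43819}{627} + 71\right) = -2 + \frac{698}{627} = - \frac{556}{627}$)
$l{\left(\frac{1}{J{\left(13 \right)}} \right)} - O = - \frac{556}{627} - 690 = - \frac{433186}{627}$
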